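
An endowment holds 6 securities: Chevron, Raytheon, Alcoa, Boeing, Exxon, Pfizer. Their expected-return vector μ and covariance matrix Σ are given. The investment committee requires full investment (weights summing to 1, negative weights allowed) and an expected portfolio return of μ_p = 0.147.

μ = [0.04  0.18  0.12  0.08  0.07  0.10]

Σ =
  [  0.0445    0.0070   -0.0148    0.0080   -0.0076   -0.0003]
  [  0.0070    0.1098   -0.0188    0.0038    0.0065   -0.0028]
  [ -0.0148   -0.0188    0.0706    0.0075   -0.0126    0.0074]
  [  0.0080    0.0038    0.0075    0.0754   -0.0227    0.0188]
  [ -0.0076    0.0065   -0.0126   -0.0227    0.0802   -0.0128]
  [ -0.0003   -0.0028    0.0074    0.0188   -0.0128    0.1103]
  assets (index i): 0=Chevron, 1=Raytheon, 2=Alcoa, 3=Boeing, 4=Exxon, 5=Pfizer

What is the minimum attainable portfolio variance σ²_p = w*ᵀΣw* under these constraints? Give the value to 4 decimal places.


p=Σ⁻¹μ = [1.6300  1.8865  2.6653  0.8193  1.6580  0.8329]
q=Σ⁻¹𝟙 = [31.2625  9.8824  25.3717  11.8506  23.3090  8.3850]
a=μᵀp=0.989510  b=𝟙ᵀp=9.492104  c=𝟙ᵀq=110.061119  D=ac−b²=18.806535
λ₁=(c·0.147−b)/D = (110.061119·0.147−9.492104)/18.806535 = 0.355562
λ₂=(a−b·0.147)/D = (0.989510−9.492104·0.147)/18.806535 = -0.021579
w* = 0.355562·p + -0.021579·q:
  w_0 = 0.355562·1.6300 + -0.021579·31.2625 = -0.0950  (Chevron)
  w_1 = 0.355562·1.8865 + -0.021579·9.8824 = 0.4575  (Raytheon)
  w_2 = 0.355562·2.6653 + -0.021579·25.3717 = 0.4002  (Alcoa)
  w_3 = 0.355562·0.8193 + -0.021579·11.8506 = 0.0356  (Boeing)
  w_4 = 0.355562·1.6580 + -0.021579·23.3090 = 0.0865  (Exxon)
  w_5 = 0.355562·0.8329 + -0.021579·8.3850 = 0.1152  (Pfizer)
Σw_i=1.0000  μᵀw=0.1470
σ²=wᵀΣw=λ₁·μ_p+λ₂ = 0.355562·0.147 + -0.021579 = 0.030688 ≈ 0.0307

0.0307


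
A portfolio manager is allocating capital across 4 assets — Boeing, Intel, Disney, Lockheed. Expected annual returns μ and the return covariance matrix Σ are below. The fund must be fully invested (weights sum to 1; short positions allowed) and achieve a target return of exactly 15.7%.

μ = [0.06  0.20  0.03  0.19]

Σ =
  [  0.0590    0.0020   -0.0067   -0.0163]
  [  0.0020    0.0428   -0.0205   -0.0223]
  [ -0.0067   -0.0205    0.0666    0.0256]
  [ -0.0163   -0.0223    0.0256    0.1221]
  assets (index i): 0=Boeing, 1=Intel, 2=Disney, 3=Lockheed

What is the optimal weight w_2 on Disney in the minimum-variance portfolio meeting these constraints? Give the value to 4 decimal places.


x=Σ⁻¹μ = [1.7165  6.7930  1.6869  2.6722]
y=Σ⁻¹𝟙 = [22.0850  41.2037  24.7394  13.4767]
a=μᵀx=2.019910  b=𝟙ᵀx=12.868577  c=𝟙ᵀy=101.504698  D=ac−b²=39.430109
λ₁=(c·0.157−b)/D = (101.504698·0.157−12.868577)/39.430109 = 0.077800
λ₂=(a−b·0.157)/D = (2.019910−12.868577·0.157)/39.430109 = -0.000012
w* = 0.077800·x + -0.000012·y:
  w_0 = 0.077800·1.7165 + -0.000012·22.0850 = 0.1333  (Boeing)
  w_1 = 0.077800·6.7930 + -0.000012·41.2037 = 0.5280  (Intel)
  w_2 = 0.077800·1.6869 + -0.000012·24.7394 = 0.1310  (Disney)
  w_3 = 0.077800·2.6722 + -0.000012·13.4767 = 0.2077  (Lockheed)
Σw_i=1.0000  μᵀw=0.1570
σ²=wᵀΣw=λ₁·μ_p+λ₂ = 0.077800·0.157 + -0.000012 = 0.012203 ≈ 0.0122

0.1310


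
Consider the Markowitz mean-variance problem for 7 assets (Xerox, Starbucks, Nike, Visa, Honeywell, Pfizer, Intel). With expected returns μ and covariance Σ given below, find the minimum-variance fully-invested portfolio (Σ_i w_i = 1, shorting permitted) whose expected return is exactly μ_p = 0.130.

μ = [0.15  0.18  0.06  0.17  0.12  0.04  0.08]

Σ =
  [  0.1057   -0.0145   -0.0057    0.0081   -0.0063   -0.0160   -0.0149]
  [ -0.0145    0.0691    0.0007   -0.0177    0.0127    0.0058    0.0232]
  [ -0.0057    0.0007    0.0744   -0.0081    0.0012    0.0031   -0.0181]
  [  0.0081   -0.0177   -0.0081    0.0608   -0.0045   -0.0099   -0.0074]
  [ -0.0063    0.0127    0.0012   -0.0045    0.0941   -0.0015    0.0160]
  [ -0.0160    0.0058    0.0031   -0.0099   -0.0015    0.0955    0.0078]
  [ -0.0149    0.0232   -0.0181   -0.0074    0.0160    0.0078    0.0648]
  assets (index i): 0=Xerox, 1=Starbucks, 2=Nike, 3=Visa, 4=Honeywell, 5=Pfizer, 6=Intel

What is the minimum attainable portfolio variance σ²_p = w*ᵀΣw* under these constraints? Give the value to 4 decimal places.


0.0089

u=Σ⁻¹μ = [1.9950  3.4638  1.5681  4.0802  0.9567  0.8466  1.0190]
v=Σ⁻¹𝟙 = [15.7829  15.5190  21.4078  26.6854  7.5439  12.8005  19.1286]
a=μᵀu=1.940645  b=𝟙ᵀu=13.929418  c=𝟙ᵀv=118.868125  D=ac−b²=36.652148
λ₁=(c·0.130−b)/D = (118.868125·0.130−13.929418)/36.652148 = 0.041565
λ₂=(a−b·0.130)/D = (1.940645−13.929418·0.130)/36.652148 = 0.003542
w* = 0.041565·u + 0.003542·v:
  w_0 = 0.041565·1.9950 + 0.003542·15.7829 = 0.1388  (Xerox)
  w_1 = 0.041565·3.4638 + 0.003542·15.5190 = 0.1989  (Starbucks)
  w_2 = 0.041565·1.5681 + 0.003542·21.4078 = 0.1410  (Nike)
  w_3 = 0.041565·4.0802 + 0.003542·26.6854 = 0.2641  (Visa)
  w_4 = 0.041565·0.9567 + 0.003542·7.5439 = 0.0665  (Honeywell)
  w_5 = 0.041565·0.8466 + 0.003542·12.8005 = 0.0805  (Pfizer)
  w_6 = 0.041565·1.0190 + 0.003542·19.1286 = 0.1101  (Intel)
Σw_i=1.0000  μᵀw=0.1300
σ²=wᵀΣw=λ₁·μ_p+λ₂ = 0.041565·0.130 + 0.003542 = 0.008945 ≈ 0.0089


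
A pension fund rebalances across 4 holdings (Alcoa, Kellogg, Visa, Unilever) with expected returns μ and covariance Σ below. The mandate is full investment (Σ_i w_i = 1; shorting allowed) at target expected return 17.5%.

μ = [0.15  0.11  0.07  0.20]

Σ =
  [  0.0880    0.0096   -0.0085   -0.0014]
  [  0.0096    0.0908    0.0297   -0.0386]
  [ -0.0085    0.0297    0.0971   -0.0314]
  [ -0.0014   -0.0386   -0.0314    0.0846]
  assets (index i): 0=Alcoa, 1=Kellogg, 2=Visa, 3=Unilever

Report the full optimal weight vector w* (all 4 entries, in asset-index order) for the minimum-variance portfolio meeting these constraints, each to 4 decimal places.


x=Σ⁻¹μ = [1.6643  2.2392  1.4608  3.9555]
y=Σ⁻¹𝟙 = [11.4650  15.4528  14.4771  24.4339]
a=μᵀx=1.389302  b=𝟙ᵀx=9.319741  c=𝟙ᵀy=65.828845  D=ac−b²=4.598598
λ₁=(c·0.175−b)/D = (65.828845·0.175−9.319741)/4.598598 = 0.478473
λ₂=(a−b·0.175)/D = (1.389302−9.319741·0.175)/4.598598 = -0.052549
w* = 0.478473·x + -0.052549·y:
  w_0 = 0.478473·1.6643 + -0.052549·11.4650 = 0.1938  (Alcoa)
  w_1 = 0.478473·2.2392 + -0.052549·15.4528 = 0.2594  (Kellogg)
  w_2 = 0.478473·1.4608 + -0.052549·14.4771 = -0.0618  (Visa)
  w_3 = 0.478473·3.9555 + -0.052549·24.4339 = 0.6086  (Unilever)
Σw_i=1.0000  μᵀw=0.1750
σ²=wᵀΣw=λ₁·μ_p+λ₂ = 0.478473·0.175 + -0.052549 = 0.031184 ≈ 0.0312

0.1938  0.2594  -0.0618  0.6086


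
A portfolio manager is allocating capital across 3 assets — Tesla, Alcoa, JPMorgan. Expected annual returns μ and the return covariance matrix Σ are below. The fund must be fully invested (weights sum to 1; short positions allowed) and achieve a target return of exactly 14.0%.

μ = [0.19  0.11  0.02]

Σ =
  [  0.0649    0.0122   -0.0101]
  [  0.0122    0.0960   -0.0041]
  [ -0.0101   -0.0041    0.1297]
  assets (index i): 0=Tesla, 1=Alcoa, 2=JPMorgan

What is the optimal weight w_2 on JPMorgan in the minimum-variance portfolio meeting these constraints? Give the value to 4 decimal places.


u=Σ⁻¹μ = [2.8391  0.8021  0.4006]
v=Σ⁻¹𝟙 = [15.1662  8.8810  9.1719]
a=μᵀu=0.635685  b=𝟙ᵀu=4.041930  c=𝟙ᵀv=33.219091  D=ac−b²=4.779698
λ₁=(c·0.140−b)/D = (33.219091·0.140−4.041930)/4.779698 = 0.127360
λ₂=(a−b·0.140)/D = (0.635685−4.041930·0.140)/4.779698 = 0.014607
w* = 0.127360·u + 0.014607·v:
  w_0 = 0.127360·2.8391 + 0.014607·15.1662 = 0.5831  (Tesla)
  w_1 = 0.127360·0.8021 + 0.014607·8.8810 = 0.2319  (Alcoa)
  w_2 = 0.127360·0.4006 + 0.014607·9.1719 = 0.1850  (JPMorgan)
Σw_i=1.0000  μᵀw=0.1400
σ²=wᵀΣw=λ₁·μ_p+λ₂ = 0.127360·0.140 + 0.014607 = 0.032437 ≈ 0.0324

0.1850


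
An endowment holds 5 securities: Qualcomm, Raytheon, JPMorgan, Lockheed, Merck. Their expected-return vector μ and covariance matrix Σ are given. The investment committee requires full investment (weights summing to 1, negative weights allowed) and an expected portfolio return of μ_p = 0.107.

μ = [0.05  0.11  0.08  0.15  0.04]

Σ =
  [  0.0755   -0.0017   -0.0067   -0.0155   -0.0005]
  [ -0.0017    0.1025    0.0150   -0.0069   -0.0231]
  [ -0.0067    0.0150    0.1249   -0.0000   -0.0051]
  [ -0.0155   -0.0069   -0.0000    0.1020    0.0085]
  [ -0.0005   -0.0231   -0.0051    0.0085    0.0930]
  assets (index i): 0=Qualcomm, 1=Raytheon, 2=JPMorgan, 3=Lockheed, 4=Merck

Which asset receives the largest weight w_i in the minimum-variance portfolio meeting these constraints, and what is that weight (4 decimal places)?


Lockheed (0.3888)

u=Σ⁻¹μ = [1.0883  1.2613  0.5731  1.6689  0.6281]
v=Σ⁻¹𝟙 = [16.8080  12.6924  7.9278  12.1064  13.3239]
a=μᵀu=0.514466  b=𝟙ᵀu=5.219700  c=𝟙ᵀv=62.858498  D=ac−b²=5.093287
λ₁=(c·0.107−b)/D = (62.858498·0.107−5.219700)/5.093287 = 0.295715
λ₂=(a−b·0.107)/D = (0.514466−5.219700·0.107)/5.093287 = -0.008647
w* = 0.295715·u + -0.008647·v:
  w_0 = 0.295715·1.0883 + -0.008647·16.8080 = 0.1765  (Qualcomm)
  w_1 = 0.295715·1.2613 + -0.008647·12.6924 = 0.2632  (Raytheon)
  w_2 = 0.295715·0.5731 + -0.008647·7.9278 = 0.1009  (JPMorgan)
  w_3 = 0.295715·1.6689 + -0.008647·12.1064 = 0.3888  (Lockheed)
  w_4 = 0.295715·0.6281 + -0.008647·13.3239 = 0.0705  (Merck)
Σw_i=1.0000  μᵀw=0.1070
σ²=wᵀΣw=λ₁·μ_p+λ₂ = 0.295715·0.107 + -0.008647 = 0.022994 ≈ 0.0230


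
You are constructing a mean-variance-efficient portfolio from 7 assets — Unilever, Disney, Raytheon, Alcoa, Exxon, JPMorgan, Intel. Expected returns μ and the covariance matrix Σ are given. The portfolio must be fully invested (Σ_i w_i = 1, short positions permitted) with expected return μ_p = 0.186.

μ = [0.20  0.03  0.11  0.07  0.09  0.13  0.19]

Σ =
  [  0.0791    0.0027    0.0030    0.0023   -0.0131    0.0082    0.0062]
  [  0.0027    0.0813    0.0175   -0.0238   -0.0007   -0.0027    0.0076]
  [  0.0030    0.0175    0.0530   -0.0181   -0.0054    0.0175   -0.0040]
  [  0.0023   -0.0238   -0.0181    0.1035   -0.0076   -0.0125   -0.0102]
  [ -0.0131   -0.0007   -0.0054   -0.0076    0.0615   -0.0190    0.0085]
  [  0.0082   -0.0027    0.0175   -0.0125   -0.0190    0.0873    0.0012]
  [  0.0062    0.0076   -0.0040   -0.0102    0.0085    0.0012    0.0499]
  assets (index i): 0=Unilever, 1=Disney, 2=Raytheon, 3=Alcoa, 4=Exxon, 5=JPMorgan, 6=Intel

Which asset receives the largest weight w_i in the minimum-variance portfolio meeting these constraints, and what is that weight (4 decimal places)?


p=Σ⁻¹μ = [2.3302  -0.0161  2.5893  1.7843  2.3558  1.4687  3.6562]
q=Σ⁻¹𝟙 = [12.0944  12.8442  20.2149  21.3346  25.5739  15.0391  17.8446]
a=μᵀp=1.972924  b=𝟙ᵀp=14.168490  c=𝟙ᵀq=124.945848  D=ac−b²=45.762565
λ₁=(c·0.186−b)/D = (124.945848·0.186−14.168490)/45.762565 = 0.198228
λ₂=(a−b·0.186)/D = (1.972924−14.168490·0.186)/45.762565 = -0.014475
w* = 0.198228·p + -0.014475·q:
  w_0 = 0.198228·2.3302 + -0.014475·12.0944 = 0.2869  (Unilever)
  w_1 = 0.198228·-0.0161 + -0.014475·12.8442 = -0.1891  (Disney)
  w_2 = 0.198228·2.5893 + -0.014475·20.2149 = 0.2207  (Raytheon)
  w_3 = 0.198228·1.7843 + -0.014475·21.3346 = 0.0449  (Alcoa)
  w_4 = 0.198228·2.3558 + -0.014475·25.5739 = 0.0968  (Exxon)
  w_5 = 0.198228·1.4687 + -0.014475·15.0391 = 0.0734  (JPMorgan)
  w_6 = 0.198228·3.6562 + -0.014475·17.8446 = 0.4665  (Intel)
Σw_i=1.0000  μᵀw=0.1860
σ²=wᵀΣw=λ₁·μ_p+λ₂ = 0.198228·0.186 + -0.014475 = 0.022395 ≈ 0.0224

Intel (0.4665)


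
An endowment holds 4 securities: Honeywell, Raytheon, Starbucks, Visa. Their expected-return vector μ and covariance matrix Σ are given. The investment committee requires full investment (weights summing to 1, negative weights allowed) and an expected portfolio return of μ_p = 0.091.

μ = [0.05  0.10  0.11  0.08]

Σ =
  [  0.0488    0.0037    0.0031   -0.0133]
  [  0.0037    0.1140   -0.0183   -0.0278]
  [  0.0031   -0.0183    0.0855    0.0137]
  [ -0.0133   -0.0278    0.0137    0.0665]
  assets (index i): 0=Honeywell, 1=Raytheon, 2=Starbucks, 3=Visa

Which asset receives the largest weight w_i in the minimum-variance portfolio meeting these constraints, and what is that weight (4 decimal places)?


Visa (0.2958)

g=Σ⁻¹μ = [1.3304  1.4827  1.2626  1.8288]
h=Σ⁻¹𝟙 = [25.3467  15.5616  10.1795  24.5153]
a=μᵀg=0.499977  b=𝟙ᵀg=5.904461  c=𝟙ᵀh=75.603064  D=ac−b²=2.937154
λ₁=(c·0.091−b)/D = (75.603064·0.091−5.904461)/2.937154 = 0.332096
λ₂=(a−b·0.091)/D = (0.499977−5.904461·0.091)/2.937154 = -0.012709
w* = 0.332096·g + -0.012709·h:
  w_0 = 0.332096·1.3304 + -0.012709·25.3467 = 0.1197  (Honeywell)
  w_1 = 0.332096·1.4827 + -0.012709·15.5616 = 0.2946  (Raytheon)
  w_2 = 0.332096·1.2626 + -0.012709·10.1795 = 0.2899  (Starbucks)
  w_3 = 0.332096·1.8288 + -0.012709·24.5153 = 0.2958  (Visa)
Σw_i=1.0000  μᵀw=0.0910
σ²=wᵀΣw=λ₁·μ_p+λ₂ = 0.332096·0.091 + -0.012709 = 0.017512 ≈ 0.0175


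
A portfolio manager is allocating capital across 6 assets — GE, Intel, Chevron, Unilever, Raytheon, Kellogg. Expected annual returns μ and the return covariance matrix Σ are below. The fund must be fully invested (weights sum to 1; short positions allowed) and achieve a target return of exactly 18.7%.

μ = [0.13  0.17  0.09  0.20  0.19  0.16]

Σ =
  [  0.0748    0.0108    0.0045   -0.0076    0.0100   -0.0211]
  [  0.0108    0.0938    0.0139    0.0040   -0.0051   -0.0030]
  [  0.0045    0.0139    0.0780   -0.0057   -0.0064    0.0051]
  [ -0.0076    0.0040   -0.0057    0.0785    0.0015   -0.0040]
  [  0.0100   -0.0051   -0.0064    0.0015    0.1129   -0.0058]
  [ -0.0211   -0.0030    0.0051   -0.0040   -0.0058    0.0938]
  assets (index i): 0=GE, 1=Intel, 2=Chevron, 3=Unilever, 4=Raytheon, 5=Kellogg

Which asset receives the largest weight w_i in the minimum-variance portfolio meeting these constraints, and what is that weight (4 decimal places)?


Unilever (0.3538)

g=Σ⁻¹μ = [2.2164  1.4641  0.9536  2.8482  1.6935  2.4255]
h=Σ⁻¹𝟙 = [16.2428  7.4139  11.4314  15.3637  8.9753  15.1405]
a=μᵀg=1.902338  b=𝟙ᵀg=11.601276  c=𝟙ᵀh=74.567605  D=ac−b²=7.263158
λ₁=(c·0.187−b)/D = (74.567605·0.187−11.601276)/7.263158 = 0.322569
λ₂=(a−b·0.187)/D = (1.902338−11.601276·0.187)/7.263158 = -0.036775
w* = 0.322569·g + -0.036775·h:
  w_0 = 0.322569·2.2164 + -0.036775·16.2428 = 0.1176  (GE)
  w_1 = 0.322569·1.4641 + -0.036775·7.4139 = 0.1996  (Intel)
  w_2 = 0.322569·0.9536 + -0.036775·11.4314 = -0.1128  (Chevron)
  w_3 = 0.322569·2.8482 + -0.036775·15.3637 = 0.3538  (Unilever)
  w_4 = 0.322569·1.6935 + -0.036775·8.9753 = 0.2162  (Raytheon)
  w_5 = 0.322569·2.4255 + -0.036775·15.1405 = 0.2256  (Kellogg)
Σw_i=1.0000  μᵀw=0.1870
σ²=wᵀΣw=λ₁·μ_p+λ₂ = 0.322569·0.187 + -0.036775 = 0.023546 ≈ 0.0235


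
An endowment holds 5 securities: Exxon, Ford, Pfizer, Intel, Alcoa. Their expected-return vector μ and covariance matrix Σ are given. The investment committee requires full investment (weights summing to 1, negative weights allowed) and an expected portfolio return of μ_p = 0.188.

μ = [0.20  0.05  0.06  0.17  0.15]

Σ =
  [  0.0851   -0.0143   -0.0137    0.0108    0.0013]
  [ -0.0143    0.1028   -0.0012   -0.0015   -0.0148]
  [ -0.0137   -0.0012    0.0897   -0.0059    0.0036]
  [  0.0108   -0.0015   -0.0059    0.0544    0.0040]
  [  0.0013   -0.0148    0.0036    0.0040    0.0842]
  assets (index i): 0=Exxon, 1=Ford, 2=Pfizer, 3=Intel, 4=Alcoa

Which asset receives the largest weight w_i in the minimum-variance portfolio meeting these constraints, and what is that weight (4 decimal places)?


Intel (0.4474)

g=Σ⁻¹μ = [2.3561  1.1209  1.1494  2.6830  1.7655]
h=Σ⁻¹𝟙 = [14.0569  13.9199  14.0606  16.5653  12.7181]
a=μᵀg=1.317158  b=𝟙ᵀg=9.074819  c=𝟙ᵀh=71.320706  D=ac−b²=11.588301
λ₁=(c·0.188−b)/D = (71.320706·0.188−9.074819)/11.588301 = 0.373952
λ₂=(a−b·0.188)/D = (1.317158−9.074819·0.188)/11.588301 = -0.033560
w* = 0.373952·g + -0.033560·h:
  w_0 = 0.373952·2.3561 + -0.033560·14.0569 = 0.4093  (Exxon)
  w_1 = 0.373952·1.1209 + -0.033560·13.9199 = -0.0480  (Ford)
  w_2 = 0.373952·1.1494 + -0.033560·14.0606 = -0.0421  (Pfizer)
  w_3 = 0.373952·2.6830 + -0.033560·16.5653 = 0.4474  (Intel)
  w_4 = 0.373952·1.7655 + -0.033560·12.7181 = 0.2334  (Alcoa)
Σw_i=1.0000  μᵀw=0.1880
σ²=wᵀΣw=λ₁·μ_p+λ₂ = 0.373952·0.188 + -0.033560 = 0.036743 ≈ 0.0367


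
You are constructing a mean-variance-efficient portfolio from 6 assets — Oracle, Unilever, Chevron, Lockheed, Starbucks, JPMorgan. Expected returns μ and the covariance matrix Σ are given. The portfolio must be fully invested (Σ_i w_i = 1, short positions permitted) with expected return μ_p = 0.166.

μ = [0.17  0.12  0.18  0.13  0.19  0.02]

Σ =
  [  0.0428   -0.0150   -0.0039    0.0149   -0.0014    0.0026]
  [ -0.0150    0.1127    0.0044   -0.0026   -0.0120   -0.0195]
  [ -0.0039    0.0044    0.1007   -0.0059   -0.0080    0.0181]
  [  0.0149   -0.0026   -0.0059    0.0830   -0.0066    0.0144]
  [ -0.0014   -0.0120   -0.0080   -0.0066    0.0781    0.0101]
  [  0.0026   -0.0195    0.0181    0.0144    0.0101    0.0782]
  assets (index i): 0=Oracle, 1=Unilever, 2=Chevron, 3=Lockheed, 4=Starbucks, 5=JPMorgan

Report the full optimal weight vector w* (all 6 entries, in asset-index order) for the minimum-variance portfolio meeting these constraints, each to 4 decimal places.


u=Σ⁻¹μ = [4.5033  1.8373  2.3328  1.3495  3.2318  -0.6417]
v=Σ⁻¹𝟙 = [26.9326  15.6674  10.2682  8.0069  16.1472  9.8625]
a=μᵀu=2.182581  b=𝟙ᵀu=12.613018  c=𝟙ᵀv=86.884792  D=ac−b²=30.544872
λ₁=(c·0.166−b)/D = (86.884792·0.166−12.613018)/30.544872 = 0.059252
λ₂=(a−b·0.166)/D = (2.182581−12.613018·0.166)/30.544872 = 0.002908
w* = 0.059252·u + 0.002908·v:
  w_0 = 0.059252·4.5033 + 0.002908·26.9326 = 0.3451  (Oracle)
  w_1 = 0.059252·1.8373 + 0.002908·15.6674 = 0.1544  (Unilever)
  w_2 = 0.059252·2.3328 + 0.002908·10.2682 = 0.1681  (Chevron)
  w_3 = 0.059252·1.3495 + 0.002908·8.0069 = 0.1032  (Lockheed)
  w_4 = 0.059252·3.2318 + 0.002908·16.1472 = 0.2384  (Starbucks)
  w_5 = 0.059252·-0.6417 + 0.002908·9.8625 = -0.0093  (JPMorgan)
Σw_i=1.0000  μᵀw=0.1660
σ²=wᵀΣw=λ₁·μ_p+λ₂ = 0.059252·0.166 + 0.002908 = 0.012744 ≈ 0.0127

0.3451  0.1544  0.1681  0.1032  0.2384  -0.0093


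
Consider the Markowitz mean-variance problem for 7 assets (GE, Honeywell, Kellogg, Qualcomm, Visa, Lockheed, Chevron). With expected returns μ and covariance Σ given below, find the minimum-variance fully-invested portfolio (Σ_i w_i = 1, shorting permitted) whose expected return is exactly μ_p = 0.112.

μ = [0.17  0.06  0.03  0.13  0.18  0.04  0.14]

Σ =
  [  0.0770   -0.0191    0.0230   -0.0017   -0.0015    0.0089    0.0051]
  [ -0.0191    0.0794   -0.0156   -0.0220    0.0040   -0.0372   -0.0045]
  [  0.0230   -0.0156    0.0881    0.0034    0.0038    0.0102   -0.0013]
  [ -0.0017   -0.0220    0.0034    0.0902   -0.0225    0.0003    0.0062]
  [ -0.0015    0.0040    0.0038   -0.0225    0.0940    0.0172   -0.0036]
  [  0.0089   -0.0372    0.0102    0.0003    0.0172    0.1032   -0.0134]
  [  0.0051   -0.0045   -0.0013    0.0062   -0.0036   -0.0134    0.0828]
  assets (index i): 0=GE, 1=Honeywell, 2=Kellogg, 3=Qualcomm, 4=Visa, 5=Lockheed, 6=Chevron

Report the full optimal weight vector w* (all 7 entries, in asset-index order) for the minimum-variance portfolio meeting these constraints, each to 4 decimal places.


0.1617  0.2404  0.0418  0.1807  0.1265  0.1228  0.1262

u=Σ⁻¹μ = [2.7802  2.4860  -0.2247  2.5832  2.3847  0.8825  1.7042]
v=Σ⁻¹𝟙 = [15.7814  33.5461  9.8538  20.8476  11.0649  19.5110  15.1607]
a=μᵀu=1.653992  b=𝟙ᵀu=12.596027  c=𝟙ᵀv=125.765501  D=ac−b²=49.355283
λ₁=(c·0.112−b)/D = (125.765501·0.112−12.596027)/49.355283 = 0.030183
λ₂=(a−b·0.112)/D = (1.653992−12.596027·0.112)/49.355283 = 0.004928
w* = 0.030183·u + 0.004928·v:
  w_0 = 0.030183·2.7802 + 0.004928·15.7814 = 0.1617  (GE)
  w_1 = 0.030183·2.4860 + 0.004928·33.5461 = 0.2404  (Honeywell)
  w_2 = 0.030183·-0.2247 + 0.004928·9.8538 = 0.0418  (Kellogg)
  w_3 = 0.030183·2.5832 + 0.004928·20.8476 = 0.1807  (Qualcomm)
  w_4 = 0.030183·2.3847 + 0.004928·11.0649 = 0.1265  (Visa)
  w_5 = 0.030183·0.8825 + 0.004928·19.5110 = 0.1228  (Lockheed)
  w_6 = 0.030183·1.7042 + 0.004928·15.1607 = 0.1262  (Chevron)
Σw_i=1.0000  μᵀw=0.1120
σ²=wᵀΣw=λ₁·μ_p+λ₂ = 0.030183·0.112 + 0.004928 = 0.008309 ≈ 0.0083


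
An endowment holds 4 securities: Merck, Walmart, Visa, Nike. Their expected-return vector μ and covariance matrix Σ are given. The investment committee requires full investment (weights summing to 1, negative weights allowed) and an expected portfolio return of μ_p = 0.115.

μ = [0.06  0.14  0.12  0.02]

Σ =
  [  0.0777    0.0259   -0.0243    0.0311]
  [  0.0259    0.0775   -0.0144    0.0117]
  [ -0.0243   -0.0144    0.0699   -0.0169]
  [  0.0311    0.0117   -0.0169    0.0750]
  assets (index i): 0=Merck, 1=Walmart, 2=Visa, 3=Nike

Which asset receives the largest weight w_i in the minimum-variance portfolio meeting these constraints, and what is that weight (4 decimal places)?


Visa (0.4533)

g=Σ⁻¹μ = [0.8130  1.9629  2.4459  0.1745]
h=Σ⁻¹𝟙 = [11.5678  11.6092  23.6327  12.0508]
a=μᵀg=0.620584  b=𝟙ᵀg=5.396296  c=𝟙ᵀh=58.860475  D=ac−b²=7.407884
λ₁=(c·0.115−b)/D = (58.860475·0.115−5.396296)/7.407884 = 0.185297
λ₂=(a−b·0.115)/D = (0.620584−5.396296·0.115)/7.407884 = 0.000001
w* = 0.185297·g + 0.000001·h:
  w_0 = 0.185297·0.8130 + 0.000001·11.5678 = 0.1507  (Merck)
  w_1 = 0.185297·1.9629 + 0.000001·11.6092 = 0.3637  (Walmart)
  w_2 = 0.185297·2.4459 + 0.000001·23.6327 = 0.4533  (Visa)
  w_3 = 0.185297·0.1745 + 0.000001·12.0508 = 0.0323  (Nike)
Σw_i=1.0000  μᵀw=0.1150
σ²=wᵀΣw=λ₁·μ_p+λ₂ = 0.185297·0.115 + 0.000001 = 0.021311 ≈ 0.0213


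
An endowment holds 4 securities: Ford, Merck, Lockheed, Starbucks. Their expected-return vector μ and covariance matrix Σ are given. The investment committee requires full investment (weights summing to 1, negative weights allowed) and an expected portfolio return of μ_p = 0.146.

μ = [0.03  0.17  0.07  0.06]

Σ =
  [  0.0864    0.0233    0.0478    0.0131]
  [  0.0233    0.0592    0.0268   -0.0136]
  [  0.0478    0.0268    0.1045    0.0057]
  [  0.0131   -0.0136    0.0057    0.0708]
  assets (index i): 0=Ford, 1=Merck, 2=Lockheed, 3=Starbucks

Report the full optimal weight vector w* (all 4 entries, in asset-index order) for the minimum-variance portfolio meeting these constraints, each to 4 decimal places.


g=Σ⁻¹μ = [-0.9221  3.5900  0.0782  1.7014]
h=Σ⁻¹𝟙 = [2.4601  18.5891  2.7484  17.0186]
a=μᵀg=0.690197  b=𝟙ᵀg=4.447456  c=𝟙ᵀh=40.816269  D=ac−b²=8.391382
λ₁=(c·0.146−b)/D = (40.816269·0.146−4.447456)/8.391382 = 0.180151
λ₂=(a−b·0.146)/D = (0.690197−4.447456·0.146)/8.391382 = 0.004870
w* = 0.180151·g + 0.004870·h:
  w_0 = 0.180151·-0.9221 + 0.004870·2.4601 = -0.1541  (Ford)
  w_1 = 0.180151·3.5900 + 0.004870·18.5891 = 0.7373  (Merck)
  w_2 = 0.180151·0.0782 + 0.004870·2.7484 = 0.0275  (Lockheed)
  w_3 = 0.180151·1.7014 + 0.004870·17.0186 = 0.3894  (Starbucks)
Σw_i=1.0000  μᵀw=0.1460
σ²=wᵀΣw=λ₁·μ_p+λ₂ = 0.180151·0.146 + 0.004870 = 0.031172 ≈ 0.0312

-0.1541  0.7373  0.0275  0.3894


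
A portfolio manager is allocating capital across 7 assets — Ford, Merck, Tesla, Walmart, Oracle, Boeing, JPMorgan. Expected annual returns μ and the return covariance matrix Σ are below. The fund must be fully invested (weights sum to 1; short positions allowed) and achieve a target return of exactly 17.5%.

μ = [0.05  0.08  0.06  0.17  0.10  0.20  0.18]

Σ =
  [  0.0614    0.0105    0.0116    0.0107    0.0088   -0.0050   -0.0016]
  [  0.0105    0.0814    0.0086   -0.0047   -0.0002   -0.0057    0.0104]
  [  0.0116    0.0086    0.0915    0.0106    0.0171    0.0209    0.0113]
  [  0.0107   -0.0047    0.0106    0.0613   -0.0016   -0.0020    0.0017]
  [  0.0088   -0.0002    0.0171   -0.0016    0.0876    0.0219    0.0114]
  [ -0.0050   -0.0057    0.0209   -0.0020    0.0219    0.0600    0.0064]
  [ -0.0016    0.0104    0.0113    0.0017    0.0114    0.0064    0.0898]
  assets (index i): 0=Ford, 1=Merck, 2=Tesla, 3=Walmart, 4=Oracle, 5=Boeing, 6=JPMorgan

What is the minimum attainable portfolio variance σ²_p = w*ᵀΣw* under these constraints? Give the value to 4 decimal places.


0.0187

p=Σ⁻¹μ = [0.5763  1.2325  -0.9645  3.0136  0.1931  3.6885  1.6489]
q=Σ⁻¹𝟙 = [12.2271  11.6647  0.8433  15.3795  5.2512  16.2661  7.7796]
a=μᵀp=1.635664  b=𝟙ᵀp=9.388324  c=𝟙ᵀq=69.411554  D=ac−b²=25.393359
λ₁=(c·0.175−b)/D = (69.411554·0.175−9.388324)/25.393359 = 0.108639
λ₂=(a−b·0.175)/D = (1.635664−9.388324·0.175)/25.393359 = -0.000287
w* = 0.108639·p + -0.000287·q:
  w_0 = 0.108639·0.5763 + -0.000287·12.2271 = 0.0591  (Ford)
  w_1 = 0.108639·1.2325 + -0.000287·11.6647 = 0.1305  (Merck)
  w_2 = 0.108639·-0.9645 + -0.000287·0.8433 = -0.1050  (Tesla)
  w_3 = 0.108639·3.0136 + -0.000287·15.3795 = 0.3230  (Walmart)
  w_4 = 0.108639·0.1931 + -0.000287·5.2512 = 0.0195  (Oracle)
  w_5 = 0.108639·3.6885 + -0.000287·16.2661 = 0.3960  (Boeing)
  w_6 = 0.108639·1.6489 + -0.000287·7.7796 = 0.1769  (JPMorgan)
Σw_i=1.0000  μᵀw=0.1750
σ²=wᵀΣw=λ₁·μ_p+λ₂ = 0.108639·0.175 + -0.000287 = 0.018725 ≈ 0.0187


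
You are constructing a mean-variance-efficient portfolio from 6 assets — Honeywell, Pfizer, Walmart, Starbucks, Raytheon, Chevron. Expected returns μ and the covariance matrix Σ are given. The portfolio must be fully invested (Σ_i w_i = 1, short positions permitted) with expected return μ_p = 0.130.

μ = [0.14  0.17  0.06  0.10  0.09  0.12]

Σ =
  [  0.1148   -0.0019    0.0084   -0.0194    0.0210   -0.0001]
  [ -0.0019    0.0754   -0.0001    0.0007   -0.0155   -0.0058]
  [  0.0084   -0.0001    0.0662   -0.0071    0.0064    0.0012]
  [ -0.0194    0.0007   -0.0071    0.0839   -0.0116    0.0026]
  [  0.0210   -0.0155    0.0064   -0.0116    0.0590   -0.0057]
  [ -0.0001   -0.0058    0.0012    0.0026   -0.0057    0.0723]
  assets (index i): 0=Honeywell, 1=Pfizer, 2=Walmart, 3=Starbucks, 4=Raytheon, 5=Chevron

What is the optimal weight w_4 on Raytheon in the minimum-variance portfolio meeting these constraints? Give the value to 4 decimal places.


p=Σ⁻¹μ = [1.0800  2.9073  0.6954  1.7411  2.3656  2.0068]
q=Σ⁻¹𝟙 = [6.7214  19.2998  13.5908  17.1496  23.1059  16.3681]
a=μᵀp=1.314983  b=𝟙ᵀp=10.796080  c=𝟙ᵀq=96.235686  D=ac−b²=9.992988
λ₁=(c·0.130−b)/D = (96.235686·0.130−10.796080)/9.992988 = 0.171576
λ₂=(a−b·0.130)/D = (1.314983−10.796080·0.130)/9.992988 = -0.008857
w* = 0.171576·p + -0.008857·q:
  w_0 = 0.171576·1.0800 + -0.008857·6.7214 = 0.1258  (Honeywell)
  w_1 = 0.171576·2.9073 + -0.008857·19.2998 = 0.3279  (Pfizer)
  w_2 = 0.171576·0.6954 + -0.008857·13.5908 = -0.0011  (Walmart)
  w_3 = 0.171576·1.7411 + -0.008857·17.1496 = 0.1468  (Starbucks)
  w_4 = 0.171576·2.3656 + -0.008857·23.1059 = 0.2012  (Raytheon)
  w_5 = 0.171576·2.0068 + -0.008857·16.3681 = 0.1994  (Chevron)
Σw_i=1.0000  μᵀw=0.1300
σ²=wᵀΣw=λ₁·μ_p+λ₂ = 0.171576·0.130 + -0.008857 = 0.013448 ≈ 0.0134

0.2012


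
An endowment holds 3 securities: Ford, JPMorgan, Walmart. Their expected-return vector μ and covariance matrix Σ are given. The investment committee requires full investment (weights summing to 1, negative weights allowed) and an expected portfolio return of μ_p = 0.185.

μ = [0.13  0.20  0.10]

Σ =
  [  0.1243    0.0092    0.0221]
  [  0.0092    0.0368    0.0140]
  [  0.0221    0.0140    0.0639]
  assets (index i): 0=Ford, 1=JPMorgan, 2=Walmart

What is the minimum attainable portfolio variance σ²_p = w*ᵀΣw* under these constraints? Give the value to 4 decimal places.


0.0301

p=Σ⁻¹μ = [0.6237  5.1989  0.2102]
q=Σ⁻¹𝟙 = [4.7656  22.5342  9.0642]
a=μᵀp=1.141878  b=𝟙ᵀp=6.032785  c=𝟙ᵀq=36.363983  D=ac−b²=5.128753
λ₁=(c·0.185−b)/D = (36.363983·0.185−6.032785)/5.128753 = 0.135423
λ₂=(a−b·0.185)/D = (1.141878−6.032785·0.185)/5.128753 = 0.005033
w* = 0.135423·p + 0.005033·q:
  w_0 = 0.135423·0.6237 + 0.005033·4.7656 = 0.1084  (Ford)
  w_1 = 0.135423·5.1989 + 0.005033·22.5342 = 0.8175  (JPMorgan)
  w_2 = 0.135423·0.2102 + 0.005033·9.0642 = 0.0741  (Walmart)
Σw_i=1.0000  μᵀw=0.1850
σ²=wᵀΣw=λ₁·μ_p+λ₂ = 0.135423·0.185 + 0.005033 = 0.030086 ≈ 0.0301


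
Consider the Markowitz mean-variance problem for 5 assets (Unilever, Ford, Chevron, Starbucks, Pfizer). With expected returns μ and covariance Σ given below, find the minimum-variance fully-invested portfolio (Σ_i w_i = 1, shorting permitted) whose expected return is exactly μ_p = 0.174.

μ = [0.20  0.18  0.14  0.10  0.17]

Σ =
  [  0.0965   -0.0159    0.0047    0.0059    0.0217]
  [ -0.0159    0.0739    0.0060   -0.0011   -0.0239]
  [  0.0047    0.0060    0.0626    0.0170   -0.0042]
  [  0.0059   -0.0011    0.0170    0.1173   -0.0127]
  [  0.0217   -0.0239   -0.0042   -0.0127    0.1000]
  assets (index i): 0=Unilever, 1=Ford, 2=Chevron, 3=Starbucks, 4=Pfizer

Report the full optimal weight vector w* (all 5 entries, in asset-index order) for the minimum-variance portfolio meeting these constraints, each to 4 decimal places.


0.2357  0.3675  0.1420  0.0355  0.2193

u=Σ⁻¹μ = [2.0051  3.4743  1.6919  0.7844  2.2659]
v=Σ⁻¹𝟙 = [9.2727  19.2175  12.2113  7.9968  14.1093]
a=μᵀu=1.726893  b=𝟙ᵀu=10.221533  c=𝟙ᵀv=62.807609  D=ac−b²=3.982263
λ₁=(c·0.174−b)/D = (62.807609·0.174−10.221533)/3.982263 = 0.177535
λ₂=(a−b·0.174)/D = (1.726893−10.221533·0.174)/3.982263 = -0.012971
w* = 0.177535·u + -0.012971·v:
  w_0 = 0.177535·2.0051 + -0.012971·9.2727 = 0.2357  (Unilever)
  w_1 = 0.177535·3.4743 + -0.012971·19.2175 = 0.3675  (Ford)
  w_2 = 0.177535·1.6919 + -0.012971·12.2113 = 0.1420  (Chevron)
  w_3 = 0.177535·0.7844 + -0.012971·7.9968 = 0.0355  (Starbucks)
  w_4 = 0.177535·2.2659 + -0.012971·14.1093 = 0.2193  (Pfizer)
Σw_i=1.0000  μᵀw=0.1740
σ²=wᵀΣw=λ₁·μ_p+λ₂ = 0.177535·0.174 + -0.012971 = 0.017920 ≈ 0.0179


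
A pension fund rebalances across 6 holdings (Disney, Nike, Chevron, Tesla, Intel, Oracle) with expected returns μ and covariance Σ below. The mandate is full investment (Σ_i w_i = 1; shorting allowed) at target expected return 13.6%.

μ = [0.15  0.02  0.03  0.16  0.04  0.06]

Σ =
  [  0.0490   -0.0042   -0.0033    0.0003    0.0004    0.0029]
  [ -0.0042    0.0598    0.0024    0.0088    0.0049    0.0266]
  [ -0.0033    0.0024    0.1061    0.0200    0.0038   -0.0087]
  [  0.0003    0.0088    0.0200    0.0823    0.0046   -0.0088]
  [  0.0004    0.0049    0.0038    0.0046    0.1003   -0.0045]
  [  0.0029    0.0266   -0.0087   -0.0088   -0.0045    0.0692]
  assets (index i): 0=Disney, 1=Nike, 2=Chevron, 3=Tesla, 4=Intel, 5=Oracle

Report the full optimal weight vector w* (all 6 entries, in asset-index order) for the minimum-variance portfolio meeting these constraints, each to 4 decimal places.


g=Σ⁻¹μ = [2.9564  -0.3054  0.0769  2.0508  0.3568  1.1542]
h=Σ⁻¹𝟙 = [20.9734  10.0382  8.7261  9.7188  9.1870  12.6437]
a=μᵀg=0.851313  b=𝟙ᵀg=6.289670  c=𝟙ᵀh=71.287153  D=ac−b²=21.127708
λ₁=(c·0.136−b)/D = (71.287153·0.136−6.289670)/21.127708 = 0.161181
λ₂=(a−b·0.136)/D = (0.851313−6.289670·0.136)/21.127708 = -0.000193
w* = 0.161181·g + -0.000193·h:
  w_0 = 0.161181·2.9564 + -0.000193·20.9734 = 0.4725  (Disney)
  w_1 = 0.161181·-0.3054 + -0.000193·10.0382 = -0.0512  (Nike)
  w_2 = 0.161181·0.0769 + -0.000193·8.7261 = 0.0107  (Chevron)
  w_3 = 0.161181·2.0508 + -0.000193·9.7188 = 0.3287  (Tesla)
  w_4 = 0.161181·0.3568 + -0.000193·9.1870 = 0.0557  (Intel)
  w_5 = 0.161181·1.1542 + -0.000193·12.6437 = 0.1836  (Oracle)
Σw_i=1.0000  μᵀw=0.1360
σ²=wᵀΣw=λ₁·μ_p+λ₂ = 0.161181·0.136 + -0.000193 = 0.021727 ≈ 0.0217

0.4725  -0.0512  0.0107  0.3287  0.0557  0.1836


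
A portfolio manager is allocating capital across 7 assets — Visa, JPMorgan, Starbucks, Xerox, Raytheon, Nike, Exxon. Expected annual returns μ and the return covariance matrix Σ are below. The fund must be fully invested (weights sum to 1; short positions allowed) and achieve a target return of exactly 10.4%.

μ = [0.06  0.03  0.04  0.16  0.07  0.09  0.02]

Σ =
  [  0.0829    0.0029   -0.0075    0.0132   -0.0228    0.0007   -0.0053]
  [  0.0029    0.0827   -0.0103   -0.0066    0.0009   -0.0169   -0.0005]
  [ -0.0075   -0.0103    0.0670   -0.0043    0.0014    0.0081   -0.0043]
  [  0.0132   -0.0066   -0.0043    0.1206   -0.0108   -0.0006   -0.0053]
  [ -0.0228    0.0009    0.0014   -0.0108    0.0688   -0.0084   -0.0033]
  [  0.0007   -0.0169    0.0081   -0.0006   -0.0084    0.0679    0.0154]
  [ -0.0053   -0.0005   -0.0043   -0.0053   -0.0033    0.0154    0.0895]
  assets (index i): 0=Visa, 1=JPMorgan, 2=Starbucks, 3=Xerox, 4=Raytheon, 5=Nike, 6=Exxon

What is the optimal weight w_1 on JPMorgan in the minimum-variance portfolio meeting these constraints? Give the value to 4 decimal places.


0.0632

u=Σ⁻¹μ = [1.0095  0.8476  0.7129  1.4626  1.7641  1.6282  0.1937]
v=Σ⁻¹𝟙 = [18.7679  17.9293  18.6369  10.6829  24.4873  17.2084  11.8547]
a=μᵀu=0.622431  b=𝟙ᵀu=7.618647  c=𝟙ᵀv=119.567317  D=ac−b²=16.378604
λ₁=(c·0.104−b)/D = (119.567317·0.104−7.618647)/16.378604 = 0.294064
λ₂=(a−b·0.104)/D = (0.622431−7.618647·0.104)/16.378604 = -0.010374
w* = 0.294064·u + -0.010374·v:
  w_0 = 0.294064·1.0095 + -0.010374·18.7679 = 0.1022  (Visa)
  w_1 = 0.294064·0.8476 + -0.010374·17.9293 = 0.0632  (JPMorgan)
  w_2 = 0.294064·0.7129 + -0.010374·18.6369 = 0.0163  (Starbucks)
  w_3 = 0.294064·1.4626 + -0.010374·10.6829 = 0.3193  (Xerox)
  w_4 = 0.294064·1.7641 + -0.010374·24.4873 = 0.2647  (Raytheon)
  w_5 = 0.294064·1.6282 + -0.010374·17.2084 = 0.3003  (Nike)
  w_6 = 0.294064·0.1937 + -0.010374·11.8547 = -0.0660  (Exxon)
Σw_i=1.0000  μᵀw=0.1040
σ²=wᵀΣw=λ₁·μ_p+λ₂ = 0.294064·0.104 + -0.010374 = 0.020209 ≈ 0.0202


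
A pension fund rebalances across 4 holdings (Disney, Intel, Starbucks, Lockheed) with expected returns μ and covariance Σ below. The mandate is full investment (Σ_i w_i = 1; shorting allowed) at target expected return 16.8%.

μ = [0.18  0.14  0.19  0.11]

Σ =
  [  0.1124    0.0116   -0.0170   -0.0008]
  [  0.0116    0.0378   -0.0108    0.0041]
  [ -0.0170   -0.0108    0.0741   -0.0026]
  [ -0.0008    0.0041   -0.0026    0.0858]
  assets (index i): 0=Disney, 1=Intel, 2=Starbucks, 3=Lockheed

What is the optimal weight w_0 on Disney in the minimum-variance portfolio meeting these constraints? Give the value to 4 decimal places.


u=Σ⁻¹μ = [1.7343  4.0678  3.5974  1.2129]
v=Σ⁻¹𝟙 = [9.1012  28.2061  20.0803  11.0005]
a=μᵀu=1.698592  b=𝟙ᵀu=10.612377  c=𝟙ᵀv=68.388085  D=ac−b²=3.540914
λ₁=(c·0.168−b)/D = (68.388085·0.168−10.612377)/3.540914 = 0.247626
λ₂=(a−b·0.168)/D = (1.698592−10.612377·0.168)/3.540914 = -0.023804
w* = 0.247626·u + -0.023804·v:
  w_0 = 0.247626·1.7343 + -0.023804·9.1012 = 0.2128  (Disney)
  w_1 = 0.247626·4.0678 + -0.023804·28.2061 = 0.3359  (Intel)
  w_2 = 0.247626·3.5974 + -0.023804·20.0803 = 0.4128  (Starbucks)
  w_3 = 0.247626·1.2129 + -0.023804·11.0005 = 0.0385  (Lockheed)
Σw_i=1.0000  μᵀw=0.1680
σ²=wᵀΣw=λ₁·μ_p+λ₂ = 0.247626·0.168 + -0.023804 = 0.017797 ≈ 0.0178

0.2128


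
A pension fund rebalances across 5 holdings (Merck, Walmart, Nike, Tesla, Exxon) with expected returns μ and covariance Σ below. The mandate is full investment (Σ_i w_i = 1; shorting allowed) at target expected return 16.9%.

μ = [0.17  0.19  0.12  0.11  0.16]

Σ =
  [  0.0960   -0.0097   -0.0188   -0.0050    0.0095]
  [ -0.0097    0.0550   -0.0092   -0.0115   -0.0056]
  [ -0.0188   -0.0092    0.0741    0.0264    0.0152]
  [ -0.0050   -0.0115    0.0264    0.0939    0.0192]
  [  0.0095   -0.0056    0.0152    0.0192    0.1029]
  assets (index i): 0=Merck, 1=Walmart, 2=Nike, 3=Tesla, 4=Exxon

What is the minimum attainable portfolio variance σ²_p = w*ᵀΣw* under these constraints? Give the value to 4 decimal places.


u=Σ⁻¹μ = [2.6362  4.6211  2.2851  1.0238  1.0344]
v=Σ⁻¹𝟙 = [16.2275  26.2456  16.5492  8.9435  5.5350]
a=μᵀu=1.878501  b=𝟙ᵀu=11.600620  c=𝟙ᵀv=73.500747  D=ac−b²=3.496844
λ₁=(c·0.169−b)/D = (73.500747·0.169−11.600620)/3.496844 = 0.234785
λ₂=(a−b·0.169)/D = (1.878501−11.600620·0.169)/3.496844 = -0.023451
w* = 0.234785·u + -0.023451·v:
  w_0 = 0.234785·2.6362 + -0.023451·16.2275 = 0.2384  (Merck)
  w_1 = 0.234785·4.6211 + -0.023451·26.2456 = 0.4695  (Walmart)
  w_2 = 0.234785·2.2851 + -0.023451·16.5492 = 0.1484  (Nike)
  w_3 = 0.234785·1.0238 + -0.023451·8.9435 = 0.0306  (Tesla)
  w_4 = 0.234785·1.0344 + -0.023451·5.5350 = 0.1131  (Exxon)
Σw_i=1.0000  μᵀw=0.1690
σ²=wᵀΣw=λ₁·μ_p+λ₂ = 0.234785·0.169 + -0.023451 = 0.016228 ≈ 0.0162

0.0162


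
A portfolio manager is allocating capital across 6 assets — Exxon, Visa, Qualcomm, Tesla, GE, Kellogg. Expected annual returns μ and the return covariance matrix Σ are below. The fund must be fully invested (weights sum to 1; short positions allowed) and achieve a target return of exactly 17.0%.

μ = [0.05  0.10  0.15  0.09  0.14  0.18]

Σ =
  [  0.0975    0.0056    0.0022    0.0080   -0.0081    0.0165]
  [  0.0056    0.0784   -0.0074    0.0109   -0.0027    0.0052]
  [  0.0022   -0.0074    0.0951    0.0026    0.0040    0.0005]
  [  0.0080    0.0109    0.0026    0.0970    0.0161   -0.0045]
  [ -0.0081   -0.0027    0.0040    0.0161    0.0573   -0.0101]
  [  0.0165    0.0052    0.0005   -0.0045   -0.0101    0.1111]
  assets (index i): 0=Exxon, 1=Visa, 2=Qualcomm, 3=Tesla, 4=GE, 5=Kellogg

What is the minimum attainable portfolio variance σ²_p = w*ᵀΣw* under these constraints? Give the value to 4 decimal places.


0.0334

x=Σ⁻¹μ = [0.2946  1.3251  1.5431  0.3551  2.6506  1.7628]
y=Σ⁻¹𝟙 = [8.9198  12.4145  10.2990  5.2156  18.6927  8.9594]
a=μᵀx=1.099054  b=𝟙ᵀx=7.931348  c=𝟙ᵀy=64.500859  D=ac−b²=7.983644
λ₁=(c·0.170−b)/D = (64.500859·0.170−7.931348)/7.983644 = 0.380002
λ₂=(a−b·0.170)/D = (1.099054−7.931348·0.170)/7.983644 = -0.031223
w* = 0.380002·x + -0.031223·y:
  w_0 = 0.380002·0.2946 + -0.031223·8.9198 = -0.1665  (Exxon)
  w_1 = 0.380002·1.3251 + -0.031223·12.4145 = 0.1159  (Visa)
  w_2 = 0.380002·1.5431 + -0.031223·10.2990 = 0.2648  (Qualcomm)
  w_3 = 0.380002·0.3551 + -0.031223·5.2156 = -0.0279  (Tesla)
  w_4 = 0.380002·2.6506 + -0.031223·18.6927 = 0.4236  (GE)
  w_5 = 0.380002·1.7628 + -0.031223·8.9594 = 0.3901  (Kellogg)
Σw_i=1.0000  μᵀw=0.1700
σ²=wᵀΣw=λ₁·μ_p+λ₂ = 0.380002·0.170 + -0.031223 = 0.033377 ≈ 0.0334


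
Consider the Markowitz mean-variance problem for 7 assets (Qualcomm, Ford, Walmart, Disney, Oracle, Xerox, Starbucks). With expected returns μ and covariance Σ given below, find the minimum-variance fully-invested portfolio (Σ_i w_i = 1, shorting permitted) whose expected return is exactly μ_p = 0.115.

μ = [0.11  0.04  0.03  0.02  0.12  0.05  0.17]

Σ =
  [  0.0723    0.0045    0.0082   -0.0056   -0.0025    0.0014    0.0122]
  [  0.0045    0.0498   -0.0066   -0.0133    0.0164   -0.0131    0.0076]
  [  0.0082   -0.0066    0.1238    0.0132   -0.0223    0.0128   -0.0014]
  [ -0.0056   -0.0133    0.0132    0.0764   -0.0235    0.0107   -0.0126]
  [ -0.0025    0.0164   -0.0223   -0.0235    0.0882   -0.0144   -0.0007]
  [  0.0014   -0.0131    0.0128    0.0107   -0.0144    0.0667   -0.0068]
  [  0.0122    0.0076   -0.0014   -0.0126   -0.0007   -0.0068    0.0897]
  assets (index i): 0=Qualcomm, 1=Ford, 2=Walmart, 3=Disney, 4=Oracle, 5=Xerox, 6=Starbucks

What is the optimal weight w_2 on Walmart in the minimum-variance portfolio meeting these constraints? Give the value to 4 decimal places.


0.0206

u=Σ⁻¹μ = [1.2608  0.4127  0.3048  1.1158  1.9015  1.1765  1.9543]
v=Σ⁻¹𝟙 = [11.3551  23.0377  7.6778  21.5593  18.3564  19.5768  12.4275]
a=μᵀu=0.805887  b=𝟙ᵀu=8.126380  c=𝟙ᵀv=113.990723  D=ac−b²=25.825605
λ₁=(c·0.115−b)/D = (113.990723·0.115−8.126380)/25.825605 = 0.192931
λ₂=(a−b·0.115)/D = (0.805887−8.126380·0.115)/25.825605 = -0.004981
w* = 0.192931·u + -0.004981·v:
  w_0 = 0.192931·1.2608 + -0.004981·11.3551 = 0.1867  (Qualcomm)
  w_1 = 0.192931·0.4127 + -0.004981·23.0377 = -0.0351  (Ford)
  w_2 = 0.192931·0.3048 + -0.004981·7.6778 = 0.0206  (Walmart)
  w_3 = 0.192931·1.1158 + -0.004981·21.5593 = 0.1079  (Disney)
  w_4 = 0.192931·1.9015 + -0.004981·18.3564 = 0.2754  (Oracle)
  w_5 = 0.192931·1.1765 + -0.004981·19.5768 = 0.1295  (Xerox)
  w_6 = 0.192931·1.9543 + -0.004981·12.4275 = 0.3151  (Starbucks)
Σw_i=1.0000  μᵀw=0.1150
σ²=wᵀΣw=λ₁·μ_p+λ₂ = 0.192931·0.115 + -0.004981 = 0.017206 ≈ 0.0172
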